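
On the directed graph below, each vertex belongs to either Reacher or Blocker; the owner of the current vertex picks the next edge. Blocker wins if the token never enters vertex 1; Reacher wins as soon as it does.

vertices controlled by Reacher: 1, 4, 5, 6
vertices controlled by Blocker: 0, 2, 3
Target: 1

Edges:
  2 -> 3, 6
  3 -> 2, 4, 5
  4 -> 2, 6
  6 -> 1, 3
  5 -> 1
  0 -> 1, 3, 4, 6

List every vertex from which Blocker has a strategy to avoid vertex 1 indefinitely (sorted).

A0 = {1}
A1: add {5, 6} — 5 (Reacher) has 5→1; 6 (Reacher) has 6→1.
A2: add {4} — 4 (Reacher) has 4→6.
A3 = A2; e.g. 0 (Blocker) can still go to 3. Fixed point.
Reacher's attractor = {1, 4, 5, 6}; Blocker avoids the target exactly from the complement.

0, 2, 3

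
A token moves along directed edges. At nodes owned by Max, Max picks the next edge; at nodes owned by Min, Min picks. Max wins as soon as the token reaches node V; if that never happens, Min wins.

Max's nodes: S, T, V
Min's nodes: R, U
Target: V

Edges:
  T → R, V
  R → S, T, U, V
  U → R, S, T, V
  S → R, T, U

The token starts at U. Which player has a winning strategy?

A0 = {V}
A1: add {T} — T (Max) has T→V.
A2: add {S} — S (Max) has S→T.
A3 = A2; e.g. R (Min) can still go to U. Fixed point.
U never enters the attractor, so Min can avoid the target forever.

Min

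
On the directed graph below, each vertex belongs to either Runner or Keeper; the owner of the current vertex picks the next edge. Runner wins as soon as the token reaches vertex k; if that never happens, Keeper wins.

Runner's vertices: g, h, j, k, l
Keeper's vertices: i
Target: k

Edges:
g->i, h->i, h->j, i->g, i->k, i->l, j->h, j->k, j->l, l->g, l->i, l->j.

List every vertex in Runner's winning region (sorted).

A0 = {k}
A1: add {j} — j (Runner) has j→k.
A2: add {h, l} — h (Runner) has h→j; l (Runner) has l→j.
A3 = A2; e.g. g (Runner) has no edge into A2. Fixed point.
Runner's winning region = {h, j, k, l}.

h, j, k, l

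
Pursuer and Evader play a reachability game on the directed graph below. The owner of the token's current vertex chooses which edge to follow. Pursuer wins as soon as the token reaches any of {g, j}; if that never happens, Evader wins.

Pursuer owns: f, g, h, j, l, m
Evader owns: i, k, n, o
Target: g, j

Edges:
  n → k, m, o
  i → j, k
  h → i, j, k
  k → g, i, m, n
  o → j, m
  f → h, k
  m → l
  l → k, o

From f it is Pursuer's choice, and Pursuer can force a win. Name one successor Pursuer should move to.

h

A0 = {g, j}
A1: add {h} — h (Pursuer) has h→j.
A2: add {f} — f (Pursuer) has f→h.
A3 = A2; e.g. i (Evader) can still go to k. Fixed point.
From f, successor h is in the attractor (rank 1); the other successor k is not.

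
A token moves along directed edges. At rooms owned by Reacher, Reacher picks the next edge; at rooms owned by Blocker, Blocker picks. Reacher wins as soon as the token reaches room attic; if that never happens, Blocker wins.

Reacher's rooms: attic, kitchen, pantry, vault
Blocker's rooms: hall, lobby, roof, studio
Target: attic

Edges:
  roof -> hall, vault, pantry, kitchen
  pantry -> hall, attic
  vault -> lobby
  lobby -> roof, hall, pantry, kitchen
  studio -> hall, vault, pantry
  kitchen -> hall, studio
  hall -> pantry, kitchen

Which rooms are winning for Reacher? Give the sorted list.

A0 = {attic}
A1: add {pantry} — pantry (Reacher) has pantry→attic.
A2 = A1; e.g. roof (Blocker) can still go to hall. Fixed point.
Reacher's winning region = {attic, pantry}.

attic, pantry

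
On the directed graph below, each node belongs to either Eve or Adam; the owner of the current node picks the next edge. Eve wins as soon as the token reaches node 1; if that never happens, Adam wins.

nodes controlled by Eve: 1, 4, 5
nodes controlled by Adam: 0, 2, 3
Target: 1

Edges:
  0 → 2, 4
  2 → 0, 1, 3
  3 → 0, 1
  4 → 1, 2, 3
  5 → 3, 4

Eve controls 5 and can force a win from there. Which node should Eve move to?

A0 = {1}
A1: add {4} — 4 (Eve) has 4→1.
A2: add {5} — 5 (Eve) has 5→4.
A3 = A2; e.g. 0 (Adam) can still go to 2. Fixed point.
From 5, successor 4 is in the attractor (rank 1); the other successor 3 is not.

4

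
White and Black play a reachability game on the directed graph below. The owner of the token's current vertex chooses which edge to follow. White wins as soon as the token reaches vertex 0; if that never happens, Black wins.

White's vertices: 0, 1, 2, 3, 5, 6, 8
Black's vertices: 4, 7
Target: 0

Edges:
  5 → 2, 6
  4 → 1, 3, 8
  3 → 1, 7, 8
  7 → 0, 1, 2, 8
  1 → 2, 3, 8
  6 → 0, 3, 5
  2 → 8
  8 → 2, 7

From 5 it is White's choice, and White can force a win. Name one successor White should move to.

6

A0 = {0}
A1: add {6} — 6 (White) has 6→0.
A2: add {5} — 5 (White) has 5→6.
A3 = A2; e.g. 1 (White) has no edge into A2. Fixed point.
From 5, successor 6 is in the attractor (rank 1); the other successor 2 is not.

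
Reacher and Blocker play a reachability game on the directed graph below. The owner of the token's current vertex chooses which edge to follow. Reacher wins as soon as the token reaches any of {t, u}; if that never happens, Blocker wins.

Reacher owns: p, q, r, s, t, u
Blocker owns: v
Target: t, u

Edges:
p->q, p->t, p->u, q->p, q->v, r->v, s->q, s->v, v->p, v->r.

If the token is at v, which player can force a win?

Blocker

A0 = {t, u}
A1: add {p} — p (Reacher) has p→t.
A2: add {q} — q (Reacher) has q→p.
A3: add {s} — s (Reacher) has s→q.
A4 = A3; e.g. r (Reacher) has no edge into A3. Fixed point.
v never enters the attractor, so Blocker can avoid the target forever.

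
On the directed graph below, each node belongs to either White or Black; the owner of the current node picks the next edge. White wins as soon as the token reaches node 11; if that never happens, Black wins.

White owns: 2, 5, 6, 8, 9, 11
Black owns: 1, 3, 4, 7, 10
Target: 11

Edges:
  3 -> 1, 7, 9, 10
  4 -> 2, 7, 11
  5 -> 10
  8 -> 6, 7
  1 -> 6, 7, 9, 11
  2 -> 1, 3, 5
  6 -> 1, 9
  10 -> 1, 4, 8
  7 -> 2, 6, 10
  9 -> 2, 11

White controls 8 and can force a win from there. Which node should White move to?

A0 = {11}
A1: add {9} — 9 (White) has 9→11.
A2: add {6} — 6 (White) has 6→9.
A3: add {8} — 8 (White) has 8→6.
A4 = A3; e.g. 1 (Black) can still go to 7. Fixed point.
From 8, successor 6 is in the attractor (rank 2); the other successor 7 is not.

6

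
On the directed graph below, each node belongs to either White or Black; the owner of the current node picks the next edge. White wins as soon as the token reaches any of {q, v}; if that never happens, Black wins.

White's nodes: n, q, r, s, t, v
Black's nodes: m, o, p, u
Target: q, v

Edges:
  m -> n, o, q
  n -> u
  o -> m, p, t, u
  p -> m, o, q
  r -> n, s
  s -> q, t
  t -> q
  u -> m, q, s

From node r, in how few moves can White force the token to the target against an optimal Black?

A0 = {q, v}
A1: add {s, t} — s (White) has s→q; t (White) has t→q.
A2: add {r} — r (White) has r→s.
A3 = A2; e.g. m (Black) can still go to n. Fixed point.
r enters the attractor at level 2, so White can force the target in 2 moves from there.

2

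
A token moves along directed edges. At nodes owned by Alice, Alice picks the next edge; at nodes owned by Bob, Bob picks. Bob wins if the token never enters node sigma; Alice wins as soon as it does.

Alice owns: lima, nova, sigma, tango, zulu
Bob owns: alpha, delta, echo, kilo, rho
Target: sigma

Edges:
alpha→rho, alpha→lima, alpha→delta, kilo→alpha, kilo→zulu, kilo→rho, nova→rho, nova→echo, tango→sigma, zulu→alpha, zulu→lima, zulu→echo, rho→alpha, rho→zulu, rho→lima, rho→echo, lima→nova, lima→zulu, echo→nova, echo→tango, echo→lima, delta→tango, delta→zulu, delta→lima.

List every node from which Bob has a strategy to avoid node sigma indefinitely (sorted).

alpha, delta, echo, kilo, lima, nova, rho, zulu

A0 = {sigma}
A1: add {tango} — tango (Alice) has tango→sigma.
A2 = A1; e.g. alpha (Bob) can still go to rho. Fixed point.
Alice's attractor = {sigma, tango}; Bob avoids the target exactly from the complement.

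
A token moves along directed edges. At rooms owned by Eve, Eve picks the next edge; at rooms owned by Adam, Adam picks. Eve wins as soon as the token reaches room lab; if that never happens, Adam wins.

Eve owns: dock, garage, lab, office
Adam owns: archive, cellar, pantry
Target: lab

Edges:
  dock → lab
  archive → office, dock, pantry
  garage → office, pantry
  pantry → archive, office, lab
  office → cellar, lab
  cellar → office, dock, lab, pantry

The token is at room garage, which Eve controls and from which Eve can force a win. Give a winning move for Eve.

office

A0 = {lab}
A1: add {dock, office} — office (Eve) has office→lab; dock (Eve) has dock→lab.
A2: add {garage} — garage (Eve) has garage→office.
A3 = A2; e.g. cellar (Adam) can still go to pantry. Fixed point.
From garage, successor office is in the attractor (rank 1); the other successor pantry is not.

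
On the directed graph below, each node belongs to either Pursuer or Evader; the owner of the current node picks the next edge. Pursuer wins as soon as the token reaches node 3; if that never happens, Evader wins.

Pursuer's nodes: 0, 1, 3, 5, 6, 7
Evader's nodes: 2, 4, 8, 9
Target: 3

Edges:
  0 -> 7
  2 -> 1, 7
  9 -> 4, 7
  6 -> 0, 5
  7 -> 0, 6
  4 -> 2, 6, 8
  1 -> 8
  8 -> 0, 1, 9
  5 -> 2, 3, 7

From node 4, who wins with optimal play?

A0 = {3}
A1: add {5} — 5 (Pursuer) has 5→3.
A2: add {6} — 6 (Pursuer) has 6→5.
A3: add {7} — 7 (Pursuer) has 7→6.
A4: add {0} — 0 (Pursuer) has 0→7.
A5 = A4; e.g. 1 (Pursuer) has no edge into A4. Fixed point.
4 never enters the attractor, so Evader can avoid the target forever.

Evader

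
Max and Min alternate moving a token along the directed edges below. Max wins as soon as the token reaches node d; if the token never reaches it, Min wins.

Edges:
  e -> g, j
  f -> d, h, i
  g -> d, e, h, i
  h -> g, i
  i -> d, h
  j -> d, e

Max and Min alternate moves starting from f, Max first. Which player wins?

Max

Track states (vertex, player-to-move).
A0 = {(d,Max), (d,Min)}
A1: add {(f,Max), (g,Max), (i,Max), (j,Max)}.
(f,Max) ∈ A1 ⇒ Max forces the target.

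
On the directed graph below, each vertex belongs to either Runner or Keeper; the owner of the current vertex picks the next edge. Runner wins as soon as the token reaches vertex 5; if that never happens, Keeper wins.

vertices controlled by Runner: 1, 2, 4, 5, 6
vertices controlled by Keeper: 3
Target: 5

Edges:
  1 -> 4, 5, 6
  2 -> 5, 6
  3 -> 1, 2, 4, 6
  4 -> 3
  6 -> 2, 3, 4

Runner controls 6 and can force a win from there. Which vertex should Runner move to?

2

A0 = {5}
A1: add {1, 2} — 1 (Runner) has 1→5; 2 (Runner) has 2→5.
A2: add {6} — 6 (Runner) has 6→2.
A3 = A2; e.g. 3 (Keeper) can still go to 4. Fixed point.
From 6, successor 2 is in the attractor (rank 1); the other successors 3, 4 are not.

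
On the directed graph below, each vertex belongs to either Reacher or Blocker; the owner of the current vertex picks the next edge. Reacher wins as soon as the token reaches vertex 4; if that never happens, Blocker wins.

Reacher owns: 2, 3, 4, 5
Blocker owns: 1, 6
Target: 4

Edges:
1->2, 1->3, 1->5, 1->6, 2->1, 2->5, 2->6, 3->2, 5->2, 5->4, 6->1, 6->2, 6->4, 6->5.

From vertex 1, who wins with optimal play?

Blocker

A0 = {4}
A1: add {5} — 5 (Reacher) has 5→4.
A2: add {2} — 2 (Reacher) has 2→5.
A3: add {3} — 3 (Reacher) has 3→2.
A4 = A3; e.g. 1 (Blocker) can still go to 6. Fixed point.
1 never enters the attractor, so Blocker can avoid the target forever.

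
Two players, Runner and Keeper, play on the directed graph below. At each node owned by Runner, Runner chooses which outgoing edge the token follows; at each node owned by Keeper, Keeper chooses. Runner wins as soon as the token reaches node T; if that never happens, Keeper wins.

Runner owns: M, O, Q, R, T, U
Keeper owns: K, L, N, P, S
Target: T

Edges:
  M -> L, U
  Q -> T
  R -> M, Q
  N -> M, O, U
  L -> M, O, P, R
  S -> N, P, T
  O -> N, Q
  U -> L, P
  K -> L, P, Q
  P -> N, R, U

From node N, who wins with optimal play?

A0 = {T}
A1: add {Q} — Q (Runner) has Q→T.
A2: add {O, R} — O (Runner) has O→Q; R (Runner) has R→Q.
A3 = A2; e.g. K (Keeper) can still go to L. Fixed point.
N never enters the attractor, so Keeper can avoid the target forever.

Keeper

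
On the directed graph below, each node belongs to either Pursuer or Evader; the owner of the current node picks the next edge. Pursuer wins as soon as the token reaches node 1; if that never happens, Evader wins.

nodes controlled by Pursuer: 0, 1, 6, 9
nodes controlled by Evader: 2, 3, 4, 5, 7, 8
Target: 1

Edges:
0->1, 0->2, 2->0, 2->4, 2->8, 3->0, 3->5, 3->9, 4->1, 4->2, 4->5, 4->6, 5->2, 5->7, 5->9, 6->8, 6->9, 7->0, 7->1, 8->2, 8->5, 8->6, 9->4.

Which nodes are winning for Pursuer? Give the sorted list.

0, 1, 7

A0 = {1}
A1: add {0} — 0 (Pursuer) has 0→1.
A2: add {7} — 7 (Evader): all of {0, 1} already in.
A3 = A2; e.g. 2 (Evader) can still go to 4. Fixed point.
Pursuer's winning region = {0, 1, 7}.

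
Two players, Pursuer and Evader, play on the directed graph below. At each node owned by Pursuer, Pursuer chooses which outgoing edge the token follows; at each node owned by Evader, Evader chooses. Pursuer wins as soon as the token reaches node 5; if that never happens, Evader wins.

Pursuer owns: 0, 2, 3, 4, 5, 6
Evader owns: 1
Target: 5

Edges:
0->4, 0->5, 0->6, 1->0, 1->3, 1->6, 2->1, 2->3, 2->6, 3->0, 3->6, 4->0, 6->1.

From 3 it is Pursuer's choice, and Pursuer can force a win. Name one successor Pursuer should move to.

0

A0 = {5}
A1: add {0} — 0 (Pursuer) has 0→5.
A2: add {3, 4} — 3 (Pursuer) has 3→0; 4 (Pursuer) has 4→0.
A3: add {2} — 2 (Pursuer) has 2→3.
A4 = A3; e.g. 1 (Evader) can still go to 6. Fixed point.
From 3, successor 0 is in the attractor (rank 1); the other successor 6 is not.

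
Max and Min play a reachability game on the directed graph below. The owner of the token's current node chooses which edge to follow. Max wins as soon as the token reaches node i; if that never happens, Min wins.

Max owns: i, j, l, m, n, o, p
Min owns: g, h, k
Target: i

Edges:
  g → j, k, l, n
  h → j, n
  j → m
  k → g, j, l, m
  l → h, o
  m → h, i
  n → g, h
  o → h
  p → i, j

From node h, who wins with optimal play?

A0 = {i}
A1: add {m, p} — m (Max) has m→i; p (Max) has p→i.
A2: add {j} — j (Max) has j→m.
A3 = A2; e.g. g (Min) can still go to k. Fixed point.
h never enters the attractor, so Min can avoid the target forever.

Min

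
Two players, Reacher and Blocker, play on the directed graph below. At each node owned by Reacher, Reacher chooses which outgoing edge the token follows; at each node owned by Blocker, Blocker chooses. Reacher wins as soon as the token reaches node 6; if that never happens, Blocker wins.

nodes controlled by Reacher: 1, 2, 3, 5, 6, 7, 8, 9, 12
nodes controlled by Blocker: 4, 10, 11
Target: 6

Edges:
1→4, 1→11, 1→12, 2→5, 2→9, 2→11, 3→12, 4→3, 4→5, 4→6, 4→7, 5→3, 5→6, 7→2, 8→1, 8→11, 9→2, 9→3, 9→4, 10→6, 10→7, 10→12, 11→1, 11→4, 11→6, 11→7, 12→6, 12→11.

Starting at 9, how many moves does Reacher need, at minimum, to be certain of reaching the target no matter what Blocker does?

A0 = {6}
A1: add {5, 12} — 5 (Reacher) has 5→6; 12 (Reacher) has 12→6.
A2: add {1, 2, 3} — 1 (Reacher) has 1→12; 2 (Reacher) has 2→5; 3 (Reacher) has 3→12.
A3: add {7, 8, 9} — 7 (Reacher) has 7→2; 8 (Reacher) has 8→1; 9 (Reacher) has 9→2.
9 enters the attractor at level 3, so Reacher can force the target in 3 moves from there.

3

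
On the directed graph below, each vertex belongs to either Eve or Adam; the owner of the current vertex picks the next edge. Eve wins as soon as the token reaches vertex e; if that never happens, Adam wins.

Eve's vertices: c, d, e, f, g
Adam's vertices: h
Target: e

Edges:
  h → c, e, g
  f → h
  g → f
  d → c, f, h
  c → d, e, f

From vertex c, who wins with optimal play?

A0 = {e}
A1: add {c} — c (Eve) has c→e.
c ∈ A1, so Eve can force the target.

Eve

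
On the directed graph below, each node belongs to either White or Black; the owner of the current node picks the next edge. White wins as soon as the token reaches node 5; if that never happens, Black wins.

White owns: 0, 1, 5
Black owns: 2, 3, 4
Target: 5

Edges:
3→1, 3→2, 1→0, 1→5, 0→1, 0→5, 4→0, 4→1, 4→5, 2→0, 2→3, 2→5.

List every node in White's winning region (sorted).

A0 = {5}
A1: add {0, 1} — 0 (White) has 0→5; 1 (White) has 1→5.
A2: add {4} — 4 (Black): all of {0, 1, 5} already in.
A3 = A2; e.g. 2 (Black) can still go to 3. Fixed point.
White's winning region = {0, 1, 4, 5}.

0, 1, 4, 5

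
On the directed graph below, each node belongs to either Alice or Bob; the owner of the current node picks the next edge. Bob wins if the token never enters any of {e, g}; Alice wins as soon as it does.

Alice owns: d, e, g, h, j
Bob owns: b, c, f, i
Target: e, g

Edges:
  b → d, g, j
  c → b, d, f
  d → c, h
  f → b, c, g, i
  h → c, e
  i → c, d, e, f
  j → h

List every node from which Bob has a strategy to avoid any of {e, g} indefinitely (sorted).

A0 = {e, g}
A1: add {h} — h (Alice) has h→e.
A2: add {d, j} — d (Alice) has d→h; j (Alice) has j→h.
A3: add {b} — b (Bob): all of {d, g, j} already in.
A4 = A3; e.g. c (Bob) can still go to f. Fixed point.
Alice's attractor = {b, d, e, g, h, j}; Bob avoids the target exactly from the complement.

c, f, i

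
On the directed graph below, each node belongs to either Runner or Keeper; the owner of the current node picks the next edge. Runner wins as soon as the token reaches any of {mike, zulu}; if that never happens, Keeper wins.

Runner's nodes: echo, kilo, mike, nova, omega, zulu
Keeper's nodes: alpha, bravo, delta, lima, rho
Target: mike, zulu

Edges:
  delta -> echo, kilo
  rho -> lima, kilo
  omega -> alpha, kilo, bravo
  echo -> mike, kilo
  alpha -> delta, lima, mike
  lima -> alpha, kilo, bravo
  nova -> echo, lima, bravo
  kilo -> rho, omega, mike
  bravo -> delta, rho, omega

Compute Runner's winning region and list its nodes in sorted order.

delta, echo, kilo, mike, nova, omega, zulu

A0 = {mike, zulu}
A1: add {echo, kilo} — echo (Runner) has echo→mike; kilo (Runner) has kilo→mike.
A2: add {delta, nova, omega} — delta (Keeper): all of {echo, kilo} already in; omega (Runner) has omega→kilo; nova (Runner) has nova→echo.
A3 = A2; e.g. rho (Keeper) can still go to lima. Fixed point.
Runner's winning region = {delta, echo, kilo, mike, nova, omega, zulu}.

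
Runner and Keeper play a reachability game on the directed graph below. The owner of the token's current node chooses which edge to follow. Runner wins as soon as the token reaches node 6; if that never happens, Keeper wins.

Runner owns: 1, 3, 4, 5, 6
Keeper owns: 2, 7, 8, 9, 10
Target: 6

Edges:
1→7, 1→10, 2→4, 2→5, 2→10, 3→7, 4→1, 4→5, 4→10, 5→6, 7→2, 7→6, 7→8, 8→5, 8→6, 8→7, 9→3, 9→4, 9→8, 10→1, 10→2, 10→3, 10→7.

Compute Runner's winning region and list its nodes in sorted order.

4, 5, 6

A0 = {6}
A1: add {5} — 5 (Runner) has 5→6.
A2: add {4} — 4 (Runner) has 4→5.
A3 = A2; e.g. 1 (Runner) has no edge into A2. Fixed point.
Runner's winning region = {4, 5, 6}.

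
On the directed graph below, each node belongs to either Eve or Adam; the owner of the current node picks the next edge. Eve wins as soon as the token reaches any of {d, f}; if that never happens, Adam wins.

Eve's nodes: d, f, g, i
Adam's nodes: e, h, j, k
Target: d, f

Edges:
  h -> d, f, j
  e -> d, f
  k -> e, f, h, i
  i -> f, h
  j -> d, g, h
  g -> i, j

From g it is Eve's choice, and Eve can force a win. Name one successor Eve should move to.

A0 = {d, f}
A1: add {e, i} — e (Adam): all of {d, f} already in; i (Eve) has i→f.
A2: add {g} — g (Eve) has g→i.
A3 = A2; e.g. h (Adam) can still go to j. Fixed point.
From g, successor i is in the attractor (rank 1); the other successor j is not.

i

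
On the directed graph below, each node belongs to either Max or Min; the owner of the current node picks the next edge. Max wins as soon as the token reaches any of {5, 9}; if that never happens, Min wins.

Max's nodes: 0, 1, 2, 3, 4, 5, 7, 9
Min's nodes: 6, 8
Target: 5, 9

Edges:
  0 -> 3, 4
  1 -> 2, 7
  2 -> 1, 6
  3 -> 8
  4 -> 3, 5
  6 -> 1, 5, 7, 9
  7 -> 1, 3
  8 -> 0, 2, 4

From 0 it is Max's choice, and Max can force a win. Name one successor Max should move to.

A0 = {5, 9}
A1: add {4} — 4 (Max) has 4→5.
A2: add {0} — 0 (Max) has 0→4.
A3 = A2; e.g. 1 (Max) has no edge into A2. Fixed point.
From 0, successor 4 is in the attractor (rank 1); the other successor 3 is not.

4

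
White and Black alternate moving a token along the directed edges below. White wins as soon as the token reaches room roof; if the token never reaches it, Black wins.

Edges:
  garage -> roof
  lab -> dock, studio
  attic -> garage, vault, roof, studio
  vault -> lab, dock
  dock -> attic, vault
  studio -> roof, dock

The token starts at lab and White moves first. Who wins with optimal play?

Black

Track states (vertex, player-to-move).
A0 = {(roof,White), (roof,Black)}
A1: add {(garage,White), (garage,Black), (attic,White), (studio,White)}.
A2 = A1; e.g. (lab,White) stays out. (lab,White) never enters ⇒ Black avoids the target.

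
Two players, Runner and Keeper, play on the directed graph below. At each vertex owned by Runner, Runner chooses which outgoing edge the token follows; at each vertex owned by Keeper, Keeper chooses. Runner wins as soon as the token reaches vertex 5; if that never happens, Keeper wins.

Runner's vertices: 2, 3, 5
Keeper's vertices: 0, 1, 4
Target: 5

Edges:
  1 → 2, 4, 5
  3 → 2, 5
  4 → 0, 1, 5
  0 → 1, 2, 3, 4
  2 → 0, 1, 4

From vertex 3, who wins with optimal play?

A0 = {5}
A1: add {3} — 3 (Runner) has 3→5.
A2 = A1; e.g. 0 (Keeper) can still go to 1. Fixed point.
3 ∈ A1, so Runner can force the target.

Runner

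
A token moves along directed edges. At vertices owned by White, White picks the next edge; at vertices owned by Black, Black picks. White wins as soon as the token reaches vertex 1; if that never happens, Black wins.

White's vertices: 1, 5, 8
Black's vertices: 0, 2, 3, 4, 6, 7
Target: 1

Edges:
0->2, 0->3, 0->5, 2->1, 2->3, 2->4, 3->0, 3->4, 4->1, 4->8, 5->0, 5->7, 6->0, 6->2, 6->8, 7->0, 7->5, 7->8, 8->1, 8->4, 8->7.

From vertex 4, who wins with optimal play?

A0 = {1}
A1: add {8} — 8 (White) has 8→1.
A2: add {4} — 4 (Black): all of {1, 8} already in.
A3 = A2; e.g. 0 (Black) can still go to 2. Fixed point.
4 ∈ A2, so White can force the target.

White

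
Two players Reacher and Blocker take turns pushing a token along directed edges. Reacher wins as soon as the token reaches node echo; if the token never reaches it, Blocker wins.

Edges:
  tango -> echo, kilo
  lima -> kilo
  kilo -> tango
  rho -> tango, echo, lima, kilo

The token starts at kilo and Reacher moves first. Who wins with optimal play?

Blocker

Track states (vertex, player-to-move).
A0 = {(echo,Reacher), (echo,Blocker)}
A1: add {(tango,Reacher), (rho,Reacher)}.
A2: add {(kilo,Blocker)}.
A3: add {(lima,Reacher)}.
A4 = A3; e.g. (tango,Blocker) stays out. (kilo,Reacher) never enters ⇒ Blocker avoids the target.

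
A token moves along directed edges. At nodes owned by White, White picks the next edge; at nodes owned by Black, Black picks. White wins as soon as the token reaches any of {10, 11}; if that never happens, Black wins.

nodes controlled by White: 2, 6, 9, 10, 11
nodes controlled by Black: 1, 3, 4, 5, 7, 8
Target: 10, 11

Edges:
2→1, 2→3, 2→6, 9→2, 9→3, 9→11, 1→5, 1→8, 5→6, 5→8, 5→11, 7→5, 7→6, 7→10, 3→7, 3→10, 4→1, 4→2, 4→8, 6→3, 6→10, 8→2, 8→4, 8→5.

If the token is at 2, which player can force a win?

White

A0 = {10, 11}
A1: add {6, 9} — 6 (White) has 6→10; 9 (White) has 9→11.
A2: add {2} — 2 (White) has 2→6.
A3 = A2; e.g. 1 (Black) can still go to 5. Fixed point.
2 ∈ A2, so White can force the target.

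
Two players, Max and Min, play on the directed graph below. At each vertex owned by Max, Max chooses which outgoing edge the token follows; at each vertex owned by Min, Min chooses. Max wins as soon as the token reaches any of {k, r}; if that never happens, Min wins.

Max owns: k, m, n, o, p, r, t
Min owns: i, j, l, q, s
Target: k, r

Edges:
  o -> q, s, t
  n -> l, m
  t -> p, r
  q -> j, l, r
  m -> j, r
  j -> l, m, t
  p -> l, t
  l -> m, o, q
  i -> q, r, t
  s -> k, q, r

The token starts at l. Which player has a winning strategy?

Min

A0 = {k, r}
A1: add {m, t} — m (Max) has m→r; t (Max) has t→r.
A2: add {n, o, p} — n (Max) has n→m; o (Max) has o→t; p (Max) has p→t.
A3 = A2; e.g. i (Min) can still go to q. Fixed point.
l never enters the attractor, so Min can avoid the target forever.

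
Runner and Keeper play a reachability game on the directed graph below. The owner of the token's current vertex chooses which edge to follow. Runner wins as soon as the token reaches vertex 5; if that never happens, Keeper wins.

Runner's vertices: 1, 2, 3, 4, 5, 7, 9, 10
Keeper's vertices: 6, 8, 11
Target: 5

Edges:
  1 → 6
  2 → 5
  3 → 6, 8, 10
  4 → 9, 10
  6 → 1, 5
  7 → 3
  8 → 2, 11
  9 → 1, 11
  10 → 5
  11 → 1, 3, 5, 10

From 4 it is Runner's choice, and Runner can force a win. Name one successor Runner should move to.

10

A0 = {5}
A1: add {2, 10} — 2 (Runner) has 2→5; 10 (Runner) has 10→5.
A2: add {3, 4} — 3 (Runner) has 3→10; 4 (Runner) has 4→10.
A3: add {7} — 7 (Runner) has 7→3.
A4 = A3; e.g. 1 (Runner) has no edge into A3. Fixed point.
From 4, successor 10 is in the attractor (rank 1); the other successor 9 is not.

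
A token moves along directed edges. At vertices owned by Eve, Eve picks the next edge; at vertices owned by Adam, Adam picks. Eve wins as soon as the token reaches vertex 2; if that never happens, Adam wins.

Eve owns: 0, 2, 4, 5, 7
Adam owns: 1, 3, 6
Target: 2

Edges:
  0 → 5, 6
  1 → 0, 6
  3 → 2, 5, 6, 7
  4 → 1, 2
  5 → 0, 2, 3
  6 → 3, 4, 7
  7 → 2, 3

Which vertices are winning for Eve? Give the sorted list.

A0 = {2}
A1: add {4, 5, 7} — 4 (Eve) has 4→2; 5 (Eve) has 5→2; 7 (Eve) has 7→2.
A2: add {0} — 0 (Eve) has 0→5.
A3 = A2; e.g. 1 (Adam) can still go to 6. Fixed point.
Eve's winning region = {0, 2, 4, 5, 7}.

0, 2, 4, 5, 7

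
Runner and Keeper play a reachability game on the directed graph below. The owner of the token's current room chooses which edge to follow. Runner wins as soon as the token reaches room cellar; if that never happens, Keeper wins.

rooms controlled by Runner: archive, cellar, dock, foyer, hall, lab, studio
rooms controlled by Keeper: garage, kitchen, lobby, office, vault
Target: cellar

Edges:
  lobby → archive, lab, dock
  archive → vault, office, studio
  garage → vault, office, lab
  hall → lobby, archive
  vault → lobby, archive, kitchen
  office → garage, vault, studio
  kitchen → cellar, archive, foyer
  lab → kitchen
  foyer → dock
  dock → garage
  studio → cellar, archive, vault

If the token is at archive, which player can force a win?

A0 = {cellar}
A1: add {studio} — studio (Runner) has studio→cellar.
A2: add {archive} — archive (Runner) has archive→studio.
archive ∈ A2, so Runner can force the target.

Runner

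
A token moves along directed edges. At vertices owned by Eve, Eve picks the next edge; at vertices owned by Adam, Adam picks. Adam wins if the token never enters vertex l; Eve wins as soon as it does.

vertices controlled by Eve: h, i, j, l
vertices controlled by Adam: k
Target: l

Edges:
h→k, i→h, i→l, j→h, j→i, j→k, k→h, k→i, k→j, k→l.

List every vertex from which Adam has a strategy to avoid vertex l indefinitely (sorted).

h, k

A0 = {l}
A1: add {i} — i (Eve) has i→l.
A2: add {j} — j (Eve) has j→i.
A3 = A2; e.g. h (Eve) has no edge into A2. Fixed point.
Eve's attractor = {i, j, l}; Adam avoids the target exactly from the complement.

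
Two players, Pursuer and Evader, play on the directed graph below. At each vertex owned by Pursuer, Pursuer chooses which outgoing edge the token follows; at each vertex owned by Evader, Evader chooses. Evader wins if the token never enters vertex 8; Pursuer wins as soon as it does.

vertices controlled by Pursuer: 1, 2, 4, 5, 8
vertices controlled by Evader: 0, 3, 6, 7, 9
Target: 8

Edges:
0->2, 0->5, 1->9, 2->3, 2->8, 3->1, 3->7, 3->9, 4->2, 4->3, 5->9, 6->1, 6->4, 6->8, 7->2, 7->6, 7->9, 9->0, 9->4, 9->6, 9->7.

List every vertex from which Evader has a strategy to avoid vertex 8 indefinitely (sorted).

A0 = {8}
A1: add {2} — 2 (Pursuer) has 2→8.
A2: add {4} — 4 (Pursuer) has 4→2.
A3 = A2; e.g. 0 (Evader) can still go to 5. Fixed point.
Pursuer's attractor = {2, 4, 8}; Evader avoids the target exactly from the complement.

0, 1, 3, 5, 6, 7, 9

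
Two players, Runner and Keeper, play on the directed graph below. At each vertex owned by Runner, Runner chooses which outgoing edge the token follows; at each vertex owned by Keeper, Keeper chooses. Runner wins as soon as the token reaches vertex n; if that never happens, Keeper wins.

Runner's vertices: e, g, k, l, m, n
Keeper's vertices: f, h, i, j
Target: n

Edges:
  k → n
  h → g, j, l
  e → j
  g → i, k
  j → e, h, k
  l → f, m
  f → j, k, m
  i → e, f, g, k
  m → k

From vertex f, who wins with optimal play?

A0 = {n}
A1: add {k} — k (Runner) has k→n.
A2: add {g, m} — g (Runner) has g→k; m (Runner) has m→k.
A3: add {l} — l (Runner) has l→m.
A4 = A3; e.g. e (Runner) has no edge into A3. Fixed point.
f never enters the attractor, so Keeper can avoid the target forever.

Keeper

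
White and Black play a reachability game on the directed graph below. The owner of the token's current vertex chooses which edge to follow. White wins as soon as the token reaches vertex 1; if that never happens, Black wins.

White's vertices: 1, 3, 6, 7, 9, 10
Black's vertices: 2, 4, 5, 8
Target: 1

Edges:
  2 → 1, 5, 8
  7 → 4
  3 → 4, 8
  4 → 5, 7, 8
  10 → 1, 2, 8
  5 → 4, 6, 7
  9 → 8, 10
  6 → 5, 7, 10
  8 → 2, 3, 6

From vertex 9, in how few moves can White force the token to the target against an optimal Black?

2

A0 = {1}
A1: add {10} — 10 (White) has 10→1.
A2: add {6, 9} — 6 (White) has 6→10; 9 (White) has 9→10.
A3 = A2; e.g. 2 (Black) can still go to 5. Fixed point.
9 enters the attractor at level 2, so White can force the target in 2 moves from there.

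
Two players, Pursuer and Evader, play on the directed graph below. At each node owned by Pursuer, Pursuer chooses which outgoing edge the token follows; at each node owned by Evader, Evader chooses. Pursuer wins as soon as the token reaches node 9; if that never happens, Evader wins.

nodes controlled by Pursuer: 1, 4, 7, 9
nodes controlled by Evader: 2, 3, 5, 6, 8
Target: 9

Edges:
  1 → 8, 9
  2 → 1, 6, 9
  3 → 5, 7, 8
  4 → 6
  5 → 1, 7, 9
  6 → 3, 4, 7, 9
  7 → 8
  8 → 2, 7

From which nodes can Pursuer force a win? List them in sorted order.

1, 9

A0 = {9}
A1: add {1} — 1 (Pursuer) has 1→9.
A2 = A1; e.g. 2 (Evader) can still go to 6. Fixed point.
Pursuer's winning region = {1, 9}.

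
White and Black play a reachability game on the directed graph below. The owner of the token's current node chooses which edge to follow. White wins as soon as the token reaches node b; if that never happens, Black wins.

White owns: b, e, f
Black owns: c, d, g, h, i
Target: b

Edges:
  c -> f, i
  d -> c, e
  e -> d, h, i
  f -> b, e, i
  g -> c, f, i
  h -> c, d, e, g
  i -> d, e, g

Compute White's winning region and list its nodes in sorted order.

A0 = {b}
A1: add {f} — f (White) has f→b.
A2 = A1; e.g. c (Black) can still go to i. Fixed point.
White's winning region = {b, f}.

b, f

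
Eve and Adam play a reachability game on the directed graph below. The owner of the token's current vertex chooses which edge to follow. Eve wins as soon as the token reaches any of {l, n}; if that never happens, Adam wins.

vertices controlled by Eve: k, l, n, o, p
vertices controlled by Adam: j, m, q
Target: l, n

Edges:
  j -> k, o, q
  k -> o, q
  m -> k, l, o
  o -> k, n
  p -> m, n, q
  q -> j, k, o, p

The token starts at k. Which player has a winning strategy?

A0 = {l, n}
A1: add {o, p} — o (Eve) has o→n; p (Eve) has p→n.
A2: add {k} — k (Eve) has k→o.
k ∈ A2, so Eve can force the target.

Eve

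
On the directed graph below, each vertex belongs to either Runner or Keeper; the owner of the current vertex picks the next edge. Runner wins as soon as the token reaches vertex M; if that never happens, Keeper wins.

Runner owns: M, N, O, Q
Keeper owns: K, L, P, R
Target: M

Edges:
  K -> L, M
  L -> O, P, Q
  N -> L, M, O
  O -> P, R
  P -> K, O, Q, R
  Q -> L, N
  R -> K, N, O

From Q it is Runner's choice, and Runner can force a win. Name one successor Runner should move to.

N

A0 = {M}
A1: add {N} — N (Runner) has N→M.
A2: add {Q} — Q (Runner) has Q→N.
A3 = A2; e.g. K (Keeper) can still go to L. Fixed point.
From Q, successor N is in the attractor (rank 1); the other successor L is not.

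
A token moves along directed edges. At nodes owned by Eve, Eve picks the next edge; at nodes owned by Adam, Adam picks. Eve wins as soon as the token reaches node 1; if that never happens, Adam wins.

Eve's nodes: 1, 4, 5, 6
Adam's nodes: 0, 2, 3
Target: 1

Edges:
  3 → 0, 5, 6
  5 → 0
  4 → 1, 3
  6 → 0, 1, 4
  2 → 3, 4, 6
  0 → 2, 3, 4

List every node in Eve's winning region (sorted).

1, 4, 6

A0 = {1}
A1: add {4, 6} — 4 (Eve) has 4→1; 6 (Eve) has 6→1.
A2 = A1; e.g. 0 (Adam) can still go to 2. Fixed point.
Eve's winning region = {1, 4, 6}.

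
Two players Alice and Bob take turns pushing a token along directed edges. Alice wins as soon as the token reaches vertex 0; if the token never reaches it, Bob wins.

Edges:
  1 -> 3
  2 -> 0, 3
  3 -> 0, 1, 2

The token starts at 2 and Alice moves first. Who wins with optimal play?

Track states (vertex, player-to-move).
A0 = {(0,Alice), (0,Bob)}
A1: add {(2,Alice), (3,Alice)}.
(2,Alice) ∈ A1 ⇒ Alice forces the target.

Alice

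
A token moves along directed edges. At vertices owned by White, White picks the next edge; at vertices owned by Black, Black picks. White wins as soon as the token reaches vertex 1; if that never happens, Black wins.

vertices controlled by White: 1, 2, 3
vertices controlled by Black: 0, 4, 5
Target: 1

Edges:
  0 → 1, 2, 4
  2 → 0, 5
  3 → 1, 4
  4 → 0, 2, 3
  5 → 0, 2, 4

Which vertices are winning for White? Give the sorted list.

A0 = {1}
A1: add {3} — 3 (White) has 3→1.
A2 = A1; e.g. 0 (Black) can still go to 2. Fixed point.
White's winning region = {1, 3}.

1, 3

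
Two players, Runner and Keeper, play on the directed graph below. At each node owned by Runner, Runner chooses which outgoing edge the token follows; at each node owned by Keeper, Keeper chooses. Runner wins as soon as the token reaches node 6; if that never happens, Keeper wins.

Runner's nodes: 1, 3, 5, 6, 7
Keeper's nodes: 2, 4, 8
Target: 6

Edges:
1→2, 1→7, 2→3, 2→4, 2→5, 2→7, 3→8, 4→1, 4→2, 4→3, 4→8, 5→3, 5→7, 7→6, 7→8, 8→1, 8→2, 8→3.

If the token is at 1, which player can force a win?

A0 = {6}
A1: add {7} — 7 (Runner) has 7→6.
A2: add {1, 5} — 1 (Runner) has 1→7; 5 (Runner) has 5→7.
A3 = A2; e.g. 2 (Keeper) can still go to 3. Fixed point.
1 ∈ A2, so Runner can force the target.

Runner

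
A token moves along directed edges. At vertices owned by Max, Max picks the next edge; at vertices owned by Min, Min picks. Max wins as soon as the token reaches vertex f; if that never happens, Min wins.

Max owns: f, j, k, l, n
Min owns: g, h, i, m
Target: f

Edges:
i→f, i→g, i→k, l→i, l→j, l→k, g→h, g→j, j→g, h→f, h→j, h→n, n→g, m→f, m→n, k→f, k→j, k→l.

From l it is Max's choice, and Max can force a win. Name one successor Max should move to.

k

A0 = {f}
A1: add {k} — k (Max) has k→f.
A2: add {l} — l (Max) has l→k.
A3 = A2; e.g. g (Min) can still go to h. Fixed point.
From l, successor k is in the attractor (rank 1); the other successors i, j are not.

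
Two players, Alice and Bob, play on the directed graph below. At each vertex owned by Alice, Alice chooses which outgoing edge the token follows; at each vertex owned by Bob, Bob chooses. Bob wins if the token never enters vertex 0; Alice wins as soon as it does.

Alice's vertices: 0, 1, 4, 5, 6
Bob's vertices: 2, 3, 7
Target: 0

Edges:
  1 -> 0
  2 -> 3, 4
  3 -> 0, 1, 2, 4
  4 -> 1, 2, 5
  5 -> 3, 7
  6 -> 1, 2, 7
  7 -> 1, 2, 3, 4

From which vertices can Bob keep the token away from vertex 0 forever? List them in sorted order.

A0 = {0}
A1: add {1} — 1 (Alice) has 1→0.
A2: add {4, 6} — 4 (Alice) has 4→1; 6 (Alice) has 6→1.
A3 = A2; e.g. 2 (Bob) can still go to 3. Fixed point.
Alice's attractor = {0, 1, 4, 6}; Bob avoids the target exactly from the complement.

2, 3, 5, 7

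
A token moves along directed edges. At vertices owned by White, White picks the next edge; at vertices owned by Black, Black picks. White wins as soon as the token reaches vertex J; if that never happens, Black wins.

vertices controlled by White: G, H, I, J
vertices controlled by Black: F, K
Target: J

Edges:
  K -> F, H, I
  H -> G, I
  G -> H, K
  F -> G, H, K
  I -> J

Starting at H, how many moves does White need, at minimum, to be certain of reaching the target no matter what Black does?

A0 = {J}
A1: add {I} — I (White) has I→J.
A2: add {H} — H (White) has H→I.
H enters the attractor at level 2, so White can force the target in 2 moves from there.

2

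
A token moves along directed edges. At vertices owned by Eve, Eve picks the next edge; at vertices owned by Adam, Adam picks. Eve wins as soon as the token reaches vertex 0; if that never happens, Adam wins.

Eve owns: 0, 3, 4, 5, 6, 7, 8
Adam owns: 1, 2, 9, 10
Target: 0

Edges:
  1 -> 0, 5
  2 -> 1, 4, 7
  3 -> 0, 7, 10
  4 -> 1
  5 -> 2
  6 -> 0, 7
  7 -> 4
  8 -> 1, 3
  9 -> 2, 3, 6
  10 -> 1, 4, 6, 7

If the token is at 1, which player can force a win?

Adam

A0 = {0}
A1: add {3, 6} — 3 (Eve) has 3→0; 6 (Eve) has 6→0.
A2: add {8} — 8 (Eve) has 8→3.
A3 = A2; e.g. 1 (Adam) can still go to 5. Fixed point.
1 never enters the attractor, so Adam can avoid the target forever.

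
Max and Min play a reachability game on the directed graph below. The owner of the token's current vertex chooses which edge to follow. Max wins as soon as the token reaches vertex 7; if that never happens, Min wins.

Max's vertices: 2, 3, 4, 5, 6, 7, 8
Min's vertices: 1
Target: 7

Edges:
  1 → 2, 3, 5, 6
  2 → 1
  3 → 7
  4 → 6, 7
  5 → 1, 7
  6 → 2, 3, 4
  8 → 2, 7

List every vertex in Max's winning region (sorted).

A0 = {7}
A1: add {3, 4, 5, 8} — 3 (Max) has 3→7; 4 (Max) has 4→7; 5 (Max) has 5→7; 8 (Max) has 8→7.
A2: add {6} — 6 (Max) has 6→3.
A3 = A2; e.g. 1 (Min) can still go to 2. Fixed point.
Max's winning region = {3, 4, 5, 6, 7, 8}.

3, 4, 5, 6, 7, 8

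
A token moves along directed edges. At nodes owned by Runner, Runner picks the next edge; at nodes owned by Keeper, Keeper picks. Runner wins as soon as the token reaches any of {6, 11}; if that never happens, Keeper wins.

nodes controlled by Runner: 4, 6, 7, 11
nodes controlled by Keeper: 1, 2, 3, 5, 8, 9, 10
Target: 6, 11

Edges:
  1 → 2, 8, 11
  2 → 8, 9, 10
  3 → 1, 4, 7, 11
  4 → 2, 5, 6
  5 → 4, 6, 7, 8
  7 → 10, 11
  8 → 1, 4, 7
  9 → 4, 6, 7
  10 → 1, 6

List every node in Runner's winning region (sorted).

A0 = {6, 11}
A1: add {4, 7} — 4 (Runner) has 4→6; 7 (Runner) has 7→11.
A2: add {9} — 9 (Keeper): all of {4, 6, 7} already in.
A3 = A2; e.g. 1 (Keeper) can still go to 2. Fixed point.
Runner's winning region = {4, 6, 7, 9, 11}.

4, 6, 7, 9, 11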